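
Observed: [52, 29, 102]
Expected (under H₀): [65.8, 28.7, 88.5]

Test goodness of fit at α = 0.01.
Chi-square goodness of fit test:
H₀: observed counts match expected distribution
H₁: observed counts differ from expected distribution
df = k - 1 = 2
χ² = Σ(O - E)²/E
   = (52 - 65.8)²/65.8 + (29 - 28.7)²/28.7 + (102 - 88.5)²/88.5
   = 2.894 + 0.003 + 2.059
   = 4.96
p-value = 0.0839

Since p-value > α = 0.01, we fail to reject H₀.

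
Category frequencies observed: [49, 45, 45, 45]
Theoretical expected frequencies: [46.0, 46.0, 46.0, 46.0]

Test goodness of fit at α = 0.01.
Chi-square goodness of fit test:
H₀: observed counts match expected distribution
H₁: observed counts differ from expected distribution
df = k - 1 = 3
χ² = Σ(O - E)²/E
   = (49 - 46.0)²/46.0 + (45 - 46.0)²/46.0 + (45 - 46.0)²/46.0 + (45 - 46.0)²/46.0
   = 0.196 + 0.022 + 0.022 + 0.022
   = 0.26
p-value = 0.9672

Since p-value > α = 0.01, we fail to reject H₀.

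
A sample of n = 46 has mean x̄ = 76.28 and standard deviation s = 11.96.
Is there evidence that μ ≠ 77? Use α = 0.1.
One-sample t-test:
H₀: μ = 77
H₁: μ ≠ 77
df = n - 1 = 45
t = (x̄ - μ₀) / (s/√n) = (76.28 - 77) / (11.96/√46) = -0.408
p-value = 0.6850

Since p-value > α = 0.1, we fail to reject H₀.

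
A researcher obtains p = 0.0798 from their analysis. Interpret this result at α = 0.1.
Since p = 0.0798 < α = 0.1, reject H₀.
There is sufficient evidence to reject the null hypothesis; the result is statistically significant at the 0.1 level.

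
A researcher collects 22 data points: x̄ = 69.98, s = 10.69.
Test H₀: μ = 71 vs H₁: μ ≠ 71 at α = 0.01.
One-sample t-test:
H₀: μ = 71
H₁: μ ≠ 71
df = n - 1 = 21
t = (x̄ - μ₀) / (s/√n) = (69.98 - 71) / (10.69/√22) = -0.448
p-value = 0.6591

Since p-value > α = 0.01, we fail to reject H₀.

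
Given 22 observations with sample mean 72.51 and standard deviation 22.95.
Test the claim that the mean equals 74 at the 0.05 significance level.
One-sample t-test:
H₀: μ = 74
H₁: μ ≠ 74
df = n - 1 = 21
t = (x̄ - μ₀) / (s/√n) = (72.51 - 74) / (22.95/√22) = -0.305
p-value = 0.7637

Since p-value > α = 0.05, we fail to reject H₀.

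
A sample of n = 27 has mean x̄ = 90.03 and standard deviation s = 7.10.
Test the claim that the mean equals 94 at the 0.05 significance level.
One-sample t-test:
H₀: μ = 94
H₁: μ ≠ 94
df = n - 1 = 26
t = (x̄ - μ₀) / (s/√n) = (90.03 - 94) / (7.10/√27) = -2.905
p-value = 0.0074

Since p-value < α = 0.05, we reject H₀.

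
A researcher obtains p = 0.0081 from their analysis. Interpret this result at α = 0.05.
Since p = 0.0081 < α = 0.05, reject H₀.
There is sufficient evidence to reject the null hypothesis; the result is statistically significant at the 0.05 level.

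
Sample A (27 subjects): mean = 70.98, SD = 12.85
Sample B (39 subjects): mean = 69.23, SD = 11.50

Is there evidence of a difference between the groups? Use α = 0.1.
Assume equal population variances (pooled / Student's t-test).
Student's two-sample t-test (equal variances):
H₀: μ₁ = μ₂
H₁: μ₁ ≠ μ₂
df = n₁ + n₂ - 2 = 64
Pooled variance s_p² = [(n₁-1)s₁² + (n₂-1)s₂²] / (n₁ + n₂ - 2) = [(26)(12.85²) + (38)(11.50²)] / 64 = 145.6045
SE = √(s_p²(1/n₁ + 1/n₂)) = √(145.6045 × (1/27 + 1/39)) = 3.0210
t = (x̄₁ - x̄₂) / SE = (70.98 - 69.23) / 3.0210 = 1.75 / 3.0210 = 0.579
p-value = 0.5644

Since p-value > α = 0.1, we fail to reject H₀.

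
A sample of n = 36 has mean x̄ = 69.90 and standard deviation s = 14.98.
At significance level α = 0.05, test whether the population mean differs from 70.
One-sample t-test:
H₀: μ = 70
H₁: μ ≠ 70
df = n - 1 = 35
t = (x̄ - μ₀) / (s/√n) = (69.90 - 70) / (14.98/√36) = -0.040
p-value = 0.9683

Since p-value > α = 0.05, we fail to reject H₀.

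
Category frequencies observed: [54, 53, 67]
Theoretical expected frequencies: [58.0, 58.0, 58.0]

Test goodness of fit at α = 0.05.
Chi-square goodness of fit test:
H₀: observed counts match expected distribution
H₁: observed counts differ from expected distribution
df = k - 1 = 2
χ² = Σ(O - E)²/E
   = (54 - 58.0)²/58.0 + (53 - 58.0)²/58.0 + (67 - 58.0)²/58.0
   = 0.276 + 0.431 + 1.397
   = 2.10
p-value = 0.3493

Since p-value > α = 0.05, we fail to reject H₀.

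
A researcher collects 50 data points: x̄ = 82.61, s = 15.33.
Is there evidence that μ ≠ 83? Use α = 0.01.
One-sample t-test:
H₀: μ = 83
H₁: μ ≠ 83
df = n - 1 = 49
t = (x̄ - μ₀) / (s/√n) = (82.61 - 83) / (15.33/√50) = -0.180
p-value = 0.8580

Since p-value > α = 0.01, we fail to reject H₀.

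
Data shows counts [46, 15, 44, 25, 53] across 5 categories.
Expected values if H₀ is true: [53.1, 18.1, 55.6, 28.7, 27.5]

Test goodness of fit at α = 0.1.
Chi-square goodness of fit test:
H₀: observed counts match expected distribution
H₁: observed counts differ from expected distribution
df = k - 1 = 4
χ² = Σ(O - E)²/E
   = (46 - 53.1)²/53.1 + (15 - 18.1)²/18.1 + (44 - 55.6)²/55.6 + (25 - 28.7)²/28.7 + (53 - 27.5)²/27.5
   = 0.949 + 0.531 + 2.420 + 0.477 + 23.645
   = 28.02
p-value < 0.0001

Since p-value < α = 0.1, we reject H₀.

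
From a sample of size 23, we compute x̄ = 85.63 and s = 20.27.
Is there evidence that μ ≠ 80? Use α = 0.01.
One-sample t-test:
H₀: μ = 80
H₁: μ ≠ 80
df = n - 1 = 22
t = (x̄ - μ₀) / (s/√n) = (85.63 - 80) / (20.27/√23) = 1.332
p-value = 0.1965

Since p-value > α = 0.01, we fail to reject H₀.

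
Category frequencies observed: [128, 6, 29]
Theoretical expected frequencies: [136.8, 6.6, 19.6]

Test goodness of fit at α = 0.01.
Chi-square goodness of fit test:
H₀: observed counts match expected distribution
H₁: observed counts differ from expected distribution
df = k - 1 = 2
χ² = Σ(O - E)²/E
   = (128 - 136.8)²/136.8 + (6 - 6.6)²/6.6 + (29 - 19.6)²/19.6
   = 0.566 + 0.055 + 4.508
   = 5.13
p-value = 0.0770

Since p-value > α = 0.01, we fail to reject H₀.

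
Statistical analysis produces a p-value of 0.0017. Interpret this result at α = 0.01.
Since p = 0.0017 < α = 0.01, reject H₀.
There is sufficient evidence to reject the null hypothesis; the result is statistically significant at the 0.01 level.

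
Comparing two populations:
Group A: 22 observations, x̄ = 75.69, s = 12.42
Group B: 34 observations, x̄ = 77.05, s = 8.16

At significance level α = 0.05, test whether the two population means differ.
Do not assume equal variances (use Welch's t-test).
Welch's two-sample t-test:
H₀: μ₁ = μ₂
H₁: μ₁ ≠ μ₂
s₁²/n₁ = 12.42²/22 = 7.0117,  s₂²/n₂ = 8.16²/34 = 1.9584
SE = √(s₁²/n₁ + s₂²/n₂) = √(7.0117 + 1.9584) = 2.9950
df (Welch-Satterthwaite) = (s₁²/n₁ + s₂²/n₂)² / [(s₁²/n₁)²/(n₁-1) + (s₂²/n₂)²/(n₂-1)] ≈ 32.74
t = (x̄₁ - x̄₂) / SE = (75.69 - 77.05) / 2.9950 = -1.36 / 2.9950 = -0.454
p-value = 0.6528

Since p-value > α = 0.05, we fail to reject H₀.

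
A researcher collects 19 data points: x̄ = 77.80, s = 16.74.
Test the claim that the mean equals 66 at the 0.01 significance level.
One-sample t-test:
H₀: μ = 66
H₁: μ ≠ 66
df = n - 1 = 18
t = (x̄ - μ₀) / (s/√n) = (77.80 - 66) / (16.74/√19) = 3.073
p-value = 0.0066

Since p-value < α = 0.01, we reject H₀.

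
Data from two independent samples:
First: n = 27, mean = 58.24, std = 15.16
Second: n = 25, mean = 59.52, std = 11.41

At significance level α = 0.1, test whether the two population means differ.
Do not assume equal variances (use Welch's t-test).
Welch's two-sample t-test:
H₀: μ₁ = μ₂
H₁: μ₁ ≠ μ₂
s₁²/n₁ = 15.16²/27 = 8.5121,  s₂²/n₂ = 11.41²/25 = 5.2075
SE = √(s₁²/n₁ + s₂²/n₂) = √(8.5121 + 5.2075) = 3.7040
df (Welch-Satterthwaite) = (s₁²/n₁ + s₂²/n₂)² / [(s₁²/n₁)²/(n₁-1) + (s₂²/n₂)²/(n₂-1)] ≈ 48.06
t = (x̄₁ - x̄₂) / SE = (58.24 - 59.52) / 3.7040 = -1.28 / 3.7040 = -0.346
p-value = 0.7312

Since p-value > α = 0.1, we fail to reject H₀.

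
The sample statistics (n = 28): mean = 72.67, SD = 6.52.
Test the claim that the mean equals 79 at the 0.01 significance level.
One-sample t-test:
H₀: μ = 79
H₁: μ ≠ 79
df = n - 1 = 27
t = (x̄ - μ₀) / (s/√n) = (72.67 - 79) / (6.52/√28) = -5.137
p-value < 0.0001

Since p-value < α = 0.01, we reject H₀.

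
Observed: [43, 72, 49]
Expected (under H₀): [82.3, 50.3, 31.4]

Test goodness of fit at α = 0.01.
Chi-square goodness of fit test:
H₀: observed counts match expected distribution
H₁: observed counts differ from expected distribution
df = k - 1 = 2
χ² = Σ(O - E)²/E
   = (43 - 82.3)²/82.3 + (72 - 50.3)²/50.3 + (49 - 31.4)²/31.4
   = 18.767 + 9.362 + 9.865
   = 37.99
p-value < 0.0001

Since p-value < α = 0.01, we reject H₀.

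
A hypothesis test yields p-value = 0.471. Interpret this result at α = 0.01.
Since p = 0.471 > α = 0.01, fail to reject H₀.
There is insufficient evidence to reject the null hypothesis; the result is not statistically significant at the 0.01 level.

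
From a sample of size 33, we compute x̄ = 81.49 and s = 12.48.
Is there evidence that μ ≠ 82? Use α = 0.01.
One-sample t-test:
H₀: μ = 82
H₁: μ ≠ 82
df = n - 1 = 32
t = (x̄ - μ₀) / (s/√n) = (81.49 - 82) / (12.48/√33) = -0.235
p-value = 0.8159

Since p-value > α = 0.01, we fail to reject H₀.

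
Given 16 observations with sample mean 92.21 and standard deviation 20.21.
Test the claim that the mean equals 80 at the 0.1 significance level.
One-sample t-test:
H₀: μ = 80
H₁: μ ≠ 80
df = n - 1 = 15
t = (x̄ - μ₀) / (s/√n) = (92.21 - 80) / (20.21/√16) = 2.417
p-value = 0.0289

Since p-value < α = 0.1, we reject H₀.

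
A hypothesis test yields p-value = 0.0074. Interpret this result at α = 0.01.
Since p = 0.0074 < α = 0.01, reject H₀.
There is sufficient evidence to reject the null hypothesis; the result is statistically significant at the 0.01 level.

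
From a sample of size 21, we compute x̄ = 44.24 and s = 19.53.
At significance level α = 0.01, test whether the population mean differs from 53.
One-sample t-test:
H₀: μ = 53
H₁: μ ≠ 53
df = n - 1 = 20
t = (x̄ - μ₀) / (s/√n) = (44.24 - 53) / (19.53/√21) = -2.055
p-value = 0.0531

Since p-value > α = 0.01, we fail to reject H₀.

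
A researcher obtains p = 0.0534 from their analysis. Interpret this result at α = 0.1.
Since p = 0.0534 < α = 0.1, reject H₀.
There is sufficient evidence to reject the null hypothesis; the result is statistically significant at the 0.1 level.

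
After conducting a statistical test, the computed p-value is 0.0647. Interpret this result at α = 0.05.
Since p = 0.0647 > α = 0.05, fail to reject H₀.
There is insufficient evidence to reject the null hypothesis; the result is not statistically significant at the 0.05 level.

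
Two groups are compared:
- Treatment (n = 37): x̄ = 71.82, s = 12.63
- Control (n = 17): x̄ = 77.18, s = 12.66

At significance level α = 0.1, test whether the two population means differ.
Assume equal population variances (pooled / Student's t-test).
Student's two-sample t-test (equal variances):
H₀: μ₁ = μ₂
H₁: μ₁ ≠ μ₂
df = n₁ + n₂ - 2 = 52
Pooled variance s_p² = [(n₁-1)s₁² + (n₂-1)s₂²] / (n₁ + n₂ - 2) = [(36)(12.63²) + (16)(12.66²)] / 52 = 159.7503
SE = √(s_p²(1/n₁ + 1/n₂)) = √(159.7503 × (1/37 + 1/17)) = 3.7033
t = (x̄₁ - x̄₂) / SE = (71.82 - 77.18) / 3.7033 = -5.36 / 3.7033 = -1.447
p-value = 0.1538

Since p-value > α = 0.1, we fail to reject H₀.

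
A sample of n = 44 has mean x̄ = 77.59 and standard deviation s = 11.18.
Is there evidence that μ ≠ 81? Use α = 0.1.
One-sample t-test:
H₀: μ = 81
H₁: μ ≠ 81
df = n - 1 = 43
t = (x̄ - μ₀) / (s/√n) = (77.59 - 81) / (11.18/√44) = -2.023
p-value = 0.0493

Since p-value < α = 0.1, we reject H₀.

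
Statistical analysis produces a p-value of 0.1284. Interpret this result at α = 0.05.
Since p = 0.1284 > α = 0.05, fail to reject H₀.
There is insufficient evidence to reject the null hypothesis; the result is not statistically significant at the 0.05 level.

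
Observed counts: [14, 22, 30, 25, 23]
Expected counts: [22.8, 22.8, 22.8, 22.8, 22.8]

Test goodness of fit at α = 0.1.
Chi-square goodness of fit test:
H₀: observed counts match expected distribution
H₁: observed counts differ from expected distribution
df = k - 1 = 4
χ² = Σ(O - E)²/E
   = (14 - 22.8)²/22.8 + (22 - 22.8)²/22.8 + (30 - 22.8)²/22.8 + (25 - 22.8)²/22.8 + (23 - 22.8)²/22.8
   = 3.396 + 0.028 + 2.274 + 0.212 + 0.002
   = 5.91
p-value = 0.2058

Since p-value > α = 0.1, we fail to reject H₀.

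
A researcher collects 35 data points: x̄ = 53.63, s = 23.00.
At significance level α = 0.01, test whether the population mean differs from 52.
One-sample t-test:
H₀: μ = 52
H₁: μ ≠ 52
df = n - 1 = 34
t = (x̄ - μ₀) / (s/√n) = (53.63 - 52) / (23.00/√35) = 0.419
p-value = 0.6777

Since p-value > α = 0.01, we fail to reject H₀.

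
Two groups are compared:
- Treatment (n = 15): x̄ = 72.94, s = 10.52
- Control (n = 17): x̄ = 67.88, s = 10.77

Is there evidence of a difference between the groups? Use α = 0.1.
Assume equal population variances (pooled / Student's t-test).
Student's two-sample t-test (equal variances):
H₀: μ₁ = μ₂
H₁: μ₁ ≠ μ₂
df = n₁ + n₂ - 2 = 30
Pooled variance s_p² = [(n₁-1)s₁² + (n₂-1)s₂²] / (n₁ + n₂ - 2) = [(14)(10.52²) + (16)(10.77²)] / 30 = 113.5091
SE = √(s_p²(1/n₁ + 1/n₂)) = √(113.5091 × (1/15 + 1/17)) = 3.7742
t = (x̄₁ - x̄₂) / SE = (72.94 - 67.88) / 3.7742 = 5.06 / 3.7742 = 1.341
p-value = 0.1901

Since p-value > α = 0.1, we fail to reject H₀.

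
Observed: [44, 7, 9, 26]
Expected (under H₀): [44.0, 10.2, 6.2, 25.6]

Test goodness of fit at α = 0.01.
Chi-square goodness of fit test:
H₀: observed counts match expected distribution
H₁: observed counts differ from expected distribution
df = k - 1 = 3
χ² = Σ(O - E)²/E
   = (44 - 44.0)²/44.0 + (7 - 10.2)²/10.2 + (9 - 6.2)²/6.2 + (26 - 25.6)²/25.6
   = 0.000 + 1.004 + 1.265 + 0.006
   = 2.27
p-value = 0.5174

Since p-value > α = 0.01, we fail to reject H₀.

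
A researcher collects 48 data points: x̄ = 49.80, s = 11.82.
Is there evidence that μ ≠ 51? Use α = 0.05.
One-sample t-test:
H₀: μ = 51
H₁: μ ≠ 51
df = n - 1 = 47
t = (x̄ - μ₀) / (s/√n) = (49.80 - 51) / (11.82/√48) = -0.703
p-value = 0.4853

Since p-value > α = 0.05, we fail to reject H₀.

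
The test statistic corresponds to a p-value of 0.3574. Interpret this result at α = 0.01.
Since p = 0.3574 > α = 0.01, fail to reject H₀.
There is insufficient evidence to reject the null hypothesis; the result is not statistically significant at the 0.01 level.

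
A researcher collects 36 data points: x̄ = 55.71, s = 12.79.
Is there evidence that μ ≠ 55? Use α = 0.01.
One-sample t-test:
H₀: μ = 55
H₁: μ ≠ 55
df = n - 1 = 35
t = (x̄ - μ₀) / (s/√n) = (55.71 - 55) / (12.79/√36) = 0.333
p-value = 0.7411

Since p-value > α = 0.01, we fail to reject H₀.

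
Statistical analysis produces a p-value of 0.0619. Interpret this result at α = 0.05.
Since p = 0.0619 > α = 0.05, fail to reject H₀.
There is insufficient evidence to reject the null hypothesis; the result is not statistically significant at the 0.05 level.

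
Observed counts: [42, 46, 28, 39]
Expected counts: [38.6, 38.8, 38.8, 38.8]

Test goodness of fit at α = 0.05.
Chi-square goodness of fit test:
H₀: observed counts match expected distribution
H₁: observed counts differ from expected distribution
df = k - 1 = 3
χ² = Σ(O - E)²/E
   = (42 - 38.6)²/38.6 + (46 - 38.8)²/38.8 + (28 - 38.8)²/38.8 + (39 - 38.8)²/38.8
   = 0.299 + 1.336 + 3.006 + 0.001
   = 4.64
p-value = 0.1999

Since p-value > α = 0.05, we fail to reject H₀.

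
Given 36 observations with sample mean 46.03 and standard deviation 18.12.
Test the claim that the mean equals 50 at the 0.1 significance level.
One-sample t-test:
H₀: μ = 50
H₁: μ ≠ 50
df = n - 1 = 35
t = (x̄ - μ₀) / (s/√n) = (46.03 - 50) / (18.12/√36) = -1.315
p-value = 0.1972

Since p-value > α = 0.1, we fail to reject H₀.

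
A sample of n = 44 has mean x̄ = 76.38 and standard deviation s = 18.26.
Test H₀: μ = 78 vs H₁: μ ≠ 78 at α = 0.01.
One-sample t-test:
H₀: μ = 78
H₁: μ ≠ 78
df = n - 1 = 43
t = (x̄ - μ₀) / (s/√n) = (76.38 - 78) / (18.26/√44) = -0.588
p-value = 0.5593

Since p-value > α = 0.01, we fail to reject H₀.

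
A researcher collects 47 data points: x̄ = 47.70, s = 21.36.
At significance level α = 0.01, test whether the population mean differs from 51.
One-sample t-test:
H₀: μ = 51
H₁: μ ≠ 51
df = n - 1 = 46
t = (x̄ - μ₀) / (s/√n) = (47.70 - 51) / (21.36/√47) = -1.059
p-value = 0.2951

Since p-value > α = 0.01, we fail to reject H₀.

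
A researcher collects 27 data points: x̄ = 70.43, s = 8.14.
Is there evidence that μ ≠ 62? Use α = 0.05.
One-sample t-test:
H₀: μ = 62
H₁: μ ≠ 62
df = n - 1 = 26
t = (x̄ - μ₀) / (s/√n) = (70.43 - 62) / (8.14/√27) = 5.381
p-value < 0.0001

Since p-value < α = 0.05, we reject H₀.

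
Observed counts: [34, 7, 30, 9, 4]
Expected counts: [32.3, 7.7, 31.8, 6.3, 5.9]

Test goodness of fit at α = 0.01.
Chi-square goodness of fit test:
H₀: observed counts match expected distribution
H₁: observed counts differ from expected distribution
df = k - 1 = 4
χ² = Σ(O - E)²/E
   = (34 - 32.3)²/32.3 + (7 - 7.7)²/7.7 + (30 - 31.8)²/31.8 + (9 - 6.3)²/6.3 + (4 - 5.9)²/5.9
   = 0.089 + 0.064 + 0.102 + 1.157 + 0.612
   = 2.02
p-value = 0.7313

Since p-value > α = 0.01, we fail to reject H₀.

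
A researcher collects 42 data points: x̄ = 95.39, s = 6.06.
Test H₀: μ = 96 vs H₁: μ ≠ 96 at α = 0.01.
One-sample t-test:
H₀: μ = 96
H₁: μ ≠ 96
df = n - 1 = 41
t = (x̄ - μ₀) / (s/√n) = (95.39 - 96) / (6.06/√42) = -0.652
p-value = 0.5178

Since p-value > α = 0.01, we fail to reject H₀.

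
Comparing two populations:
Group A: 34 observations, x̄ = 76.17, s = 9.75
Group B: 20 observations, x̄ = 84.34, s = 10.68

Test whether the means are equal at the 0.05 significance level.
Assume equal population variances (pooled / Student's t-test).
Student's two-sample t-test (equal variances):
H₀: μ₁ = μ₂
H₁: μ₁ ≠ μ₂
df = n₁ + n₂ - 2 = 52
Pooled variance s_p² = [(n₁-1)s₁² + (n₂-1)s₂²] / (n₁ + n₂ - 2) = [(33)(9.75²) + (19)(10.68²)] / 52 = 102.0048
SE = √(s_p²(1/n₁ + 1/n₂)) = √(102.0048 × (1/34 + 1/20)) = 2.8461
t = (x̄₁ - x̄₂) / SE = (76.17 - 84.34) / 2.8461 = -8.17 / 2.8461 = -2.871
p-value = 0.0059

Since p-value < α = 0.05, we reject H₀.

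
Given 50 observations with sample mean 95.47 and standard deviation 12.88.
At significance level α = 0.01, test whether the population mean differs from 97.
One-sample t-test:
H₀: μ = 97
H₁: μ ≠ 97
df = n - 1 = 49
t = (x̄ - μ₀) / (s/√n) = (95.47 - 97) / (12.88/√50) = -0.840
p-value = 0.4050

Since p-value > α = 0.01, we fail to reject H₀.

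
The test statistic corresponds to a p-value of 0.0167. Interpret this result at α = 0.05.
Since p = 0.0167 < α = 0.05, reject H₀.
There is sufficient evidence to reject the null hypothesis; the result is statistically significant at the 0.05 level.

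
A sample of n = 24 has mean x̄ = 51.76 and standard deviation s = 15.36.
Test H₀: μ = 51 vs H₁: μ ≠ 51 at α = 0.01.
One-sample t-test:
H₀: μ = 51
H₁: μ ≠ 51
df = n - 1 = 23
t = (x̄ - μ₀) / (s/√n) = (51.76 - 51) / (15.36/√24) = 0.242
p-value = 0.8106

Since p-value > α = 0.01, we fail to reject H₀.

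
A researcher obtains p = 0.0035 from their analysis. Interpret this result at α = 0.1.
Since p = 0.0035 < α = 0.1, reject H₀.
There is sufficient evidence to reject the null hypothesis; the result is statistically significant at the 0.1 level.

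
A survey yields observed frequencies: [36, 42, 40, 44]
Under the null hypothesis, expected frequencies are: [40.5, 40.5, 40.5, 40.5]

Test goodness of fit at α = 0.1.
Chi-square goodness of fit test:
H₀: observed counts match expected distribution
H₁: observed counts differ from expected distribution
df = k - 1 = 3
χ² = Σ(O - E)²/E
   = (36 - 40.5)²/40.5 + (42 - 40.5)²/40.5 + (40 - 40.5)²/40.5 + (44 - 40.5)²/40.5
   = 0.500 + 0.056 + 0.006 + 0.302
   = 0.86
p-value = 0.8341

Since p-value > α = 0.1, we fail to reject H₀.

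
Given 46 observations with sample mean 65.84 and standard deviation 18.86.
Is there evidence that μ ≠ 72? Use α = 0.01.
One-sample t-test:
H₀: μ = 72
H₁: μ ≠ 72
df = n - 1 = 45
t = (x̄ - μ₀) / (s/√n) = (65.84 - 72) / (18.86/√46) = -2.215
p-value = 0.0318

Since p-value > α = 0.01, we fail to reject H₀.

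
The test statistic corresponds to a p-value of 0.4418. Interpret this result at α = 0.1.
Since p = 0.4418 > α = 0.1, fail to reject H₀.
There is insufficient evidence to reject the null hypothesis; the result is not statistically significant at the 0.1 level.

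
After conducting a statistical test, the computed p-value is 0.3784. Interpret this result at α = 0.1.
Since p = 0.3784 > α = 0.1, fail to reject H₀.
There is insufficient evidence to reject the null hypothesis; the result is not statistically significant at the 0.1 level.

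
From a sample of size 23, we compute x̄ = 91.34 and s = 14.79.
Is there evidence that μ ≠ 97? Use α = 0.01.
One-sample t-test:
H₀: μ = 97
H₁: μ ≠ 97
df = n - 1 = 22
t = (x̄ - μ₀) / (s/√n) = (91.34 - 97) / (14.79/√23) = -1.835
p-value = 0.0800

Since p-value > α = 0.01, we fail to reject H₀.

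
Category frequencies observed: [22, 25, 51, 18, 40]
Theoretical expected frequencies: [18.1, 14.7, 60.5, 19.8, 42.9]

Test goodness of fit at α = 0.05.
Chi-square goodness of fit test:
H₀: observed counts match expected distribution
H₁: observed counts differ from expected distribution
df = k - 1 = 4
χ² = Σ(O - E)²/E
   = (22 - 18.1)²/18.1 + (25 - 14.7)²/14.7 + (51 - 60.5)²/60.5 + (18 - 19.8)²/19.8 + (40 - 42.9)²/42.9
   = 0.840 + 7.217 + 1.492 + 0.164 + 0.196
   = 9.91
p-value = 0.0420

Since p-value < α = 0.05, we reject H₀.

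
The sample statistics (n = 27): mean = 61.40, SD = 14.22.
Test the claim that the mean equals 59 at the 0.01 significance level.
One-sample t-test:
H₀: μ = 59
H₁: μ ≠ 59
df = n - 1 = 26
t = (x̄ - μ₀) / (s/√n) = (61.40 - 59) / (14.22/√27) = 0.877
p-value = 0.3885

Since p-value > α = 0.01, we fail to reject H₀.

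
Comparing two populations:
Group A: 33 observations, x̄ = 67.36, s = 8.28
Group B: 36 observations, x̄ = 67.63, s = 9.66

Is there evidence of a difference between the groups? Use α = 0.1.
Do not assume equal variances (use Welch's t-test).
Welch's two-sample t-test:
H₀: μ₁ = μ₂
H₁: μ₁ ≠ μ₂
s₁²/n₁ = 8.28²/33 = 2.0775,  s₂²/n₂ = 9.66²/36 = 2.5921
SE = √(s₁²/n₁ + s₂²/n₂) = √(2.0775 + 2.5921) = 2.1609
df (Welch-Satterthwaite) = (s₁²/n₁ + s₂²/n₂)² / [(s₁²/n₁)²/(n₁-1) + (s₂²/n₂)²/(n₂-1)] ≈ 66.71
t = (x̄₁ - x̄₂) / SE = (67.36 - 67.63) / 2.1609 = -0.27 / 2.1609 = -0.125
p-value = 0.9009

Since p-value > α = 0.1, we fail to reject H₀.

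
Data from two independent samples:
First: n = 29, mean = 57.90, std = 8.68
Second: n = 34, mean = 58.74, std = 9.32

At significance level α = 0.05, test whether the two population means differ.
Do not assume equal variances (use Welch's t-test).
Welch's two-sample t-test:
H₀: μ₁ = μ₂
H₁: μ₁ ≠ μ₂
s₁²/n₁ = 8.68²/29 = 2.5980,  s₂²/n₂ = 9.32²/34 = 2.5548
SE = √(s₁²/n₁ + s₂²/n₂) = √(2.5980 + 2.5548) = 2.2700
df (Welch-Satterthwaite) = (s₁²/n₁ + s₂²/n₂)² / [(s₁²/n₁)²/(n₁-1) + (s₂²/n₂)²/(n₂-1)] ≈ 60.50
t = (x̄₁ - x̄₂) / SE = (57.90 - 58.74) / 2.2700 = -0.84 / 2.2700 = -0.370
p-value = 0.7126

Since p-value > α = 0.05, we fail to reject H₀.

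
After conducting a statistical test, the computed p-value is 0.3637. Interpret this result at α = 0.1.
Since p = 0.3637 > α = 0.1, fail to reject H₀.
There is insufficient evidence to reject the null hypothesis; the result is not statistically significant at the 0.1 level.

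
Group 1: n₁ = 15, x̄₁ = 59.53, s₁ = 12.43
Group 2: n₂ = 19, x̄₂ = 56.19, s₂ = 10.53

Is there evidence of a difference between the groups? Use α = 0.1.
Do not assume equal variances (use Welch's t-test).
Welch's two-sample t-test:
H₀: μ₁ = μ₂
H₁: μ₁ ≠ μ₂
s₁²/n₁ = 12.43²/15 = 10.3003,  s₂²/n₂ = 10.53²/19 = 5.8358
SE = √(s₁²/n₁ + s₂²/n₂) = √(10.3003 + 5.8358) = 4.0170
df (Welch-Satterthwaite) = (s₁²/n₁ + s₂²/n₂)² / [(s₁²/n₁)²/(n₁-1) + (s₂²/n₂)²/(n₂-1)] ≈ 27.49
t = (x̄₁ - x̄₂) / SE = (59.53 - 56.19) / 4.0170 = 3.34 / 4.0170 = 0.831
p-value = 0.4129

Since p-value > α = 0.1, we fail to reject H₀.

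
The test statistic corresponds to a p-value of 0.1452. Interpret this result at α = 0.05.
Since p = 0.1452 > α = 0.05, fail to reject H₀.
There is insufficient evidence to reject the null hypothesis; the result is not statistically significant at the 0.05 level.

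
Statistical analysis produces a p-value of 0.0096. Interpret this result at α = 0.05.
Since p = 0.0096 < α = 0.05, reject H₀.
There is sufficient evidence to reject the null hypothesis; the result is statistically significant at the 0.05 level.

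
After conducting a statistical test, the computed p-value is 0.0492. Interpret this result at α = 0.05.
Since p = 0.0492 < α = 0.05, reject H₀.
There is sufficient evidence to reject the null hypothesis; the result is statistically significant at the 0.05 level.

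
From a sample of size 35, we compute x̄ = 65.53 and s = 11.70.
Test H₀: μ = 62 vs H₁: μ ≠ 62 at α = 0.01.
One-sample t-test:
H₀: μ = 62
H₁: μ ≠ 62
df = n - 1 = 34
t = (x̄ - μ₀) / (s/√n) = (65.53 - 62) / (11.70/√35) = 1.785
p-value = 0.0832

Since p-value > α = 0.01, we fail to reject H₀.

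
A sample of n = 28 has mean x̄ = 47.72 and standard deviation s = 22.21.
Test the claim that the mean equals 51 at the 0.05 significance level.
One-sample t-test:
H₀: μ = 51
H₁: μ ≠ 51
df = n - 1 = 27
t = (x̄ - μ₀) / (s/√n) = (47.72 - 51) / (22.21/√28) = -0.781
p-value = 0.4413

Since p-value > α = 0.05, we fail to reject H₀.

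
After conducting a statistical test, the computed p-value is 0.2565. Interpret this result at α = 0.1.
Since p = 0.2565 > α = 0.1, fail to reject H₀.
There is insufficient evidence to reject the null hypothesis; the result is not statistically significant at the 0.1 level.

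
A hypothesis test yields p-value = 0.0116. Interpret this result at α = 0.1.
Since p = 0.0116 < α = 0.1, reject H₀.
There is sufficient evidence to reject the null hypothesis; the result is statistically significant at the 0.1 level.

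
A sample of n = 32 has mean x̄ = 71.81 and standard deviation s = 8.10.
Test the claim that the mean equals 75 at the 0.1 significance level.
One-sample t-test:
H₀: μ = 75
H₁: μ ≠ 75
df = n - 1 = 31
t = (x̄ - μ₀) / (s/√n) = (71.81 - 75) / (8.10/√32) = -2.228
p-value = 0.0333

Since p-value < α = 0.1, we reject H₀.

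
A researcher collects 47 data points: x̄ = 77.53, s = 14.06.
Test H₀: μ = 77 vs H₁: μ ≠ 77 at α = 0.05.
One-sample t-test:
H₀: μ = 77
H₁: μ ≠ 77
df = n - 1 = 46
t = (x̄ - μ₀) / (s/√n) = (77.53 - 77) / (14.06/√47) = 0.258
p-value = 0.7972

Since p-value > α = 0.05, we fail to reject H₀.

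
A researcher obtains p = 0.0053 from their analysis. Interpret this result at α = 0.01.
Since p = 0.0053 < α = 0.01, reject H₀.
There is sufficient evidence to reject the null hypothesis; the result is statistically significant at the 0.01 level.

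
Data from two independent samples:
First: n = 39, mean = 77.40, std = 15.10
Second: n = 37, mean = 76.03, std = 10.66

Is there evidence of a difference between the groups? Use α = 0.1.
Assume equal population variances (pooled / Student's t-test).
Student's two-sample t-test (equal variances):
H₀: μ₁ = μ₂
H₁: μ₁ ≠ μ₂
df = n₁ + n₂ - 2 = 74
Pooled variance s_p² = [(n₁-1)s₁² + (n₂-1)s₂²] / (n₁ + n₂ - 2) = [(38)(15.10²) + (36)(10.66²)] / 74 = 172.3684
SE = √(s_p²(1/n₁ + 1/n₂)) = √(172.3684 × (1/39 + 1/37)) = 3.0130
t = (x̄₁ - x̄₂) / SE = (77.40 - 76.03) / 3.0130 = 1.37 / 3.0130 = 0.455
p-value = 0.6507

Since p-value > α = 0.1, we fail to reject H₀.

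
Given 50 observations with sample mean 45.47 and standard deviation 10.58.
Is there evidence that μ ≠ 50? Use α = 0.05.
One-sample t-test:
H₀: μ = 50
H₁: μ ≠ 50
df = n - 1 = 49
t = (x̄ - μ₀) / (s/√n) = (45.47 - 50) / (10.58/√50) = -3.028
p-value = 0.0039

Since p-value < α = 0.05, we reject H₀.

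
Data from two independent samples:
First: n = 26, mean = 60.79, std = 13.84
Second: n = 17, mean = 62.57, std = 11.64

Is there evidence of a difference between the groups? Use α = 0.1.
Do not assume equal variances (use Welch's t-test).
Welch's two-sample t-test:
H₀: μ₁ = μ₂
H₁: μ₁ ≠ μ₂
s₁²/n₁ = 13.84²/26 = 7.3671,  s₂²/n₂ = 11.64²/17 = 7.9700
SE = √(s₁²/n₁ + s₂²/n₂) = √(7.3671 + 7.9700) = 3.9163
df (Welch-Satterthwaite) = (s₁²/n₁ + s₂²/n₂)² / [(s₁²/n₁)²/(n₁-1) + (s₂²/n₂)²/(n₂-1)] ≈ 38.30
t = (x̄₁ - x̄₂) / SE = (60.79 - 62.57) / 3.9163 = -1.78 / 3.9163 = -0.455
p-value = 0.6520

Since p-value > α = 0.1, we fail to reject H₀.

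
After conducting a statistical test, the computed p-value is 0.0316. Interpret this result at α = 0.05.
Since p = 0.0316 < α = 0.05, reject H₀.
There is sufficient evidence to reject the null hypothesis; the result is statistically significant at the 0.05 level.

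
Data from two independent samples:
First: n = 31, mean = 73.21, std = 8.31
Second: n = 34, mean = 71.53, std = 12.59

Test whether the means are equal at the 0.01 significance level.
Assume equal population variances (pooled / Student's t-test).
Student's two-sample t-test (equal variances):
H₀: μ₁ = μ₂
H₁: μ₁ ≠ μ₂
df = n₁ + n₂ - 2 = 63
Pooled variance s_p² = [(n₁-1)s₁² + (n₂-1)s₂²] / (n₁ + n₂ - 2) = [(30)(8.31²) + (33)(12.59²)] / 63 = 115.9119
SE = √(s_p²(1/n₁ + 1/n₂)) = √(115.9119 × (1/31 + 1/34)) = 2.6736
t = (x̄₁ - x̄₂) / SE = (73.21 - 71.53) / 2.6736 = 1.68 / 2.6736 = 0.628
p-value = 0.5320

Since p-value > α = 0.01, we fail to reject H₀.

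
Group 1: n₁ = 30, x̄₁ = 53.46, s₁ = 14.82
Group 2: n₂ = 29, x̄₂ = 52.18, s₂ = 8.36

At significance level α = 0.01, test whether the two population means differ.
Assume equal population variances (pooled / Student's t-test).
Student's two-sample t-test (equal variances):
H₀: μ₁ = μ₂
H₁: μ₁ ≠ μ₂
df = n₁ + n₂ - 2 = 57
Pooled variance s_p² = [(n₁-1)s₁² + (n₂-1)s₂²] / (n₁ + n₂ - 2) = [(29)(14.82²) + (28)(8.36²)] / 57 = 146.0745
SE = √(s_p²(1/n₁ + 1/n₂)) = √(146.0745 × (1/30 + 1/29)) = 3.1474
t = (x̄₁ - x̄₂) / SE = (53.46 - 52.18) / 3.1474 = 1.28 / 3.1474 = 0.407
p-value = 0.6858

Since p-value > α = 0.01, we fail to reject H₀.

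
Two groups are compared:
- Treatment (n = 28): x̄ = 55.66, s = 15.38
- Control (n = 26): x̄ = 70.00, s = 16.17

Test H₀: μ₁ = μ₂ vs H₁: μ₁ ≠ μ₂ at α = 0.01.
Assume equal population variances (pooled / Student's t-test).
Student's two-sample t-test (equal variances):
H₀: μ₁ = μ₂
H₁: μ₁ ≠ μ₂
df = n₁ + n₂ - 2 = 52
Pooled variance s_p² = [(n₁-1)s₁² + (n₂-1)s₂²] / (n₁ + n₂ - 2) = [(27)(15.38²) + (25)(16.17²)] / 52 = 248.5273
SE = √(s_p²(1/n₁ + 1/n₂)) = √(248.5273 × (1/28 + 1/26)) = 4.2936
t = (x̄₁ - x̄₂) / SE = (55.66 - 70.00) / 4.2936 = -14.34 / 4.2936 = -3.340
p-value = 0.0016

Since p-value < α = 0.01, we reject H₀.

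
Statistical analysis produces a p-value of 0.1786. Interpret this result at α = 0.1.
Since p = 0.1786 > α = 0.1, fail to reject H₀.
There is insufficient evidence to reject the null hypothesis; the result is not statistically significant at the 0.1 level.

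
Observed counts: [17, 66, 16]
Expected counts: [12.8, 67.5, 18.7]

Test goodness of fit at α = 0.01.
Chi-square goodness of fit test:
H₀: observed counts match expected distribution
H₁: observed counts differ from expected distribution
df = k - 1 = 2
χ² = Σ(O - E)²/E
   = (17 - 12.8)²/12.8 + (66 - 67.5)²/67.5 + (16 - 18.7)²/18.7
   = 1.378 + 0.033 + 0.390
   = 1.80
p-value = 0.4063

Since p-value > α = 0.01, we fail to reject H₀.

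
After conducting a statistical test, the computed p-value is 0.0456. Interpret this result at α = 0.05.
Since p = 0.0456 < α = 0.05, reject H₀.
There is sufficient evidence to reject the null hypothesis; the result is statistically significant at the 0.05 level.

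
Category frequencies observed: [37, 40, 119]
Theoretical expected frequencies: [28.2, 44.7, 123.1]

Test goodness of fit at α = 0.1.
Chi-square goodness of fit test:
H₀: observed counts match expected distribution
H₁: observed counts differ from expected distribution
df = k - 1 = 2
χ² = Σ(O - E)²/E
   = (37 - 28.2)²/28.2 + (40 - 44.7)²/44.7 + (119 - 123.1)²/123.1
   = 2.746 + 0.494 + 0.137
   = 3.38
p-value = 0.1848

Since p-value > α = 0.1, we fail to reject H₀.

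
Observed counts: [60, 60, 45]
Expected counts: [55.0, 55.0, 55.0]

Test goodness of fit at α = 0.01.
Chi-square goodness of fit test:
H₀: observed counts match expected distribution
H₁: observed counts differ from expected distribution
df = k - 1 = 2
χ² = Σ(O - E)²/E
   = (60 - 55.0)²/55.0 + (60 - 55.0)²/55.0 + (45 - 55.0)²/55.0
   = 0.455 + 0.455 + 1.818
   = 2.73
p-value = 0.2557

Since p-value > α = 0.01, we fail to reject H₀.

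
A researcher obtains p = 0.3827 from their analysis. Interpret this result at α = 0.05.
Since p = 0.3827 > α = 0.05, fail to reject H₀.
There is insufficient evidence to reject the null hypothesis; the result is not statistically significant at the 0.05 level.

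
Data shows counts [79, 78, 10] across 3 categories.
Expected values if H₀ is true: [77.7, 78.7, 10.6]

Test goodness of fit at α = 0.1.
Chi-square goodness of fit test:
H₀: observed counts match expected distribution
H₁: observed counts differ from expected distribution
df = k - 1 = 2
χ² = Σ(O - E)²/E
   = (79 - 77.7)²/77.7 + (78 - 78.7)²/78.7 + (10 - 10.6)²/10.6
   = 0.022 + 0.006 + 0.034
   = 0.06
p-value = 0.9695

Since p-value > α = 0.1, we fail to reject H₀.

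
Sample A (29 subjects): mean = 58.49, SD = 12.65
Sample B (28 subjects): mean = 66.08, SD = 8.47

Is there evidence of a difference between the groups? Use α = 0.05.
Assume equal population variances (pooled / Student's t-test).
Student's two-sample t-test (equal variances):
H₀: μ₁ = μ₂
H₁: μ₁ ≠ μ₂
df = n₁ + n₂ - 2 = 55
Pooled variance s_p² = [(n₁-1)s₁² + (n₂-1)s₂²] / (n₁ + n₂ - 2) = [(28)(12.65²) + (27)(8.47²)] / 55 = 116.6843
SE = √(s_p²(1/n₁ + 1/n₂)) = √(116.6843 × (1/29 + 1/28)) = 2.8620
t = (x̄₁ - x̄₂) / SE = (58.49 - 66.08) / 2.8620 = -7.59 / 2.8620 = -2.652
p-value = 0.0104

Since p-value < α = 0.05, we reject H₀.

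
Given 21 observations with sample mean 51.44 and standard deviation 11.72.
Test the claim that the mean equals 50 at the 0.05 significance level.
One-sample t-test:
H₀: μ = 50
H₁: μ ≠ 50
df = n - 1 = 20
t = (x̄ - μ₀) / (s/√n) = (51.44 - 50) / (11.72/√21) = 0.563
p-value = 0.5797

Since p-value > α = 0.05, we fail to reject H₀.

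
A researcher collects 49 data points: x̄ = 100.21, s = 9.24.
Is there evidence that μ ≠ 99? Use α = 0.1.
One-sample t-test:
H₀: μ = 99
H₁: μ ≠ 99
df = n - 1 = 48
t = (x̄ - μ₀) / (s/√n) = (100.21 - 99) / (9.24/√49) = 0.917
p-value = 0.3639

Since p-value > α = 0.1, we fail to reject H₀.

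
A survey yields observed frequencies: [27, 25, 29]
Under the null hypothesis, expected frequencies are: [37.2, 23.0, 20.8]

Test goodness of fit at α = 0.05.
Chi-square goodness of fit test:
H₀: observed counts match expected distribution
H₁: observed counts differ from expected distribution
df = k - 1 = 2
χ² = Σ(O - E)²/E
   = (27 - 37.2)²/37.2 + (25 - 23.0)²/23.0 + (29 - 20.8)²/20.8
   = 2.797 + 0.174 + 3.233
   = 6.20
p-value = 0.0450

Since p-value < α = 0.05, we reject H₀.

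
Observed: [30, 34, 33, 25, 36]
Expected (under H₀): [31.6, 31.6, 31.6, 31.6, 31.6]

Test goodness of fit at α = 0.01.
Chi-square goodness of fit test:
H₀: observed counts match expected distribution
H₁: observed counts differ from expected distribution
df = k - 1 = 4
χ² = Σ(O - E)²/E
   = (30 - 31.6)²/31.6 + (34 - 31.6)²/31.6 + (33 - 31.6)²/31.6 + (25 - 31.6)²/31.6 + (36 - 31.6)²/31.6
   = 0.081 + 0.182 + 0.062 + 1.378 + 0.613
   = 2.32
p-value = 0.6778

Since p-value > α = 0.01, we fail to reject H₀.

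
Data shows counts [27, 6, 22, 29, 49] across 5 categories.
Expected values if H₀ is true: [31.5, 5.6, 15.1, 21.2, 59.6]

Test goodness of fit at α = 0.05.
Chi-square goodness of fit test:
H₀: observed counts match expected distribution
H₁: observed counts differ from expected distribution
df = k - 1 = 4
χ² = Σ(O - E)²/E
   = (27 - 31.5)²/31.5 + (6 - 5.6)²/5.6 + (22 - 15.1)²/15.1 + (29 - 21.2)²/21.2 + (49 - 59.6)²/59.6
   = 0.643 + 0.029 + 3.153 + 2.870 + 1.885
   = 8.58
p-value = 0.0725

Since p-value > α = 0.05, we fail to reject H₀.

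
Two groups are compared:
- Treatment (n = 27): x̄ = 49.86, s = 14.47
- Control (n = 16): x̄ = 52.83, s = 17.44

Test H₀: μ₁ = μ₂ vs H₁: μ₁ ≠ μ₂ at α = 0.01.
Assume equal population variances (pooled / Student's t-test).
Student's two-sample t-test (equal variances):
H₀: μ₁ = μ₂
H₁: μ₁ ≠ μ₂
df = n₁ + n₂ - 2 = 41
Pooled variance s_p² = [(n₁-1)s₁² + (n₂-1)s₂²] / (n₁ + n₂ - 2) = [(26)(14.47²) + (15)(17.44²)] / 41 = 244.0538
SE = √(s_p²(1/n₁ + 1/n₂)) = √(244.0538 × (1/27 + 1/16)) = 4.9287
t = (x̄₁ - x̄₂) / SE = (49.86 - 52.83) / 4.9287 = -2.97 / 4.9287 = -0.603
p-value = 0.5501

Since p-value > α = 0.01, we fail to reject H₀.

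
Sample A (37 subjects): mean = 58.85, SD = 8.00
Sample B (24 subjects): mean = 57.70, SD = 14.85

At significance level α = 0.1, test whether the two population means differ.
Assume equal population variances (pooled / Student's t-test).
Student's two-sample t-test (equal variances):
H₀: μ₁ = μ₂
H₁: μ₁ ≠ μ₂
df = n₁ + n₂ - 2 = 59
Pooled variance s_p² = [(n₁-1)s₁² + (n₂-1)s₂²] / (n₁ + n₂ - 2) = [(36)(8.00²) + (23)(14.85²)] / 59 = 125.0172
SE = √(s_p²(1/n₁ + 1/n₂)) = √(125.0172 × (1/37 + 1/24)) = 2.9305
t = (x̄₁ - x̄₂) / SE = (58.85 - 57.70) / 2.9305 = 1.15 / 2.9305 = 0.392
p-value = 0.6962

Since p-value > α = 0.1, we fail to reject H₀.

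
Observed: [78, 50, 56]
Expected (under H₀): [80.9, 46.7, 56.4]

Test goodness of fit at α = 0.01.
Chi-square goodness of fit test:
H₀: observed counts match expected distribution
H₁: observed counts differ from expected distribution
df = k - 1 = 2
χ² = Σ(O - E)²/E
   = (78 - 80.9)²/80.9 + (50 - 46.7)²/46.7 + (56 - 56.4)²/56.4
   = 0.104 + 0.233 + 0.003
   = 0.34
p-value = 0.8437

Since p-value > α = 0.01, we fail to reject H₀.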